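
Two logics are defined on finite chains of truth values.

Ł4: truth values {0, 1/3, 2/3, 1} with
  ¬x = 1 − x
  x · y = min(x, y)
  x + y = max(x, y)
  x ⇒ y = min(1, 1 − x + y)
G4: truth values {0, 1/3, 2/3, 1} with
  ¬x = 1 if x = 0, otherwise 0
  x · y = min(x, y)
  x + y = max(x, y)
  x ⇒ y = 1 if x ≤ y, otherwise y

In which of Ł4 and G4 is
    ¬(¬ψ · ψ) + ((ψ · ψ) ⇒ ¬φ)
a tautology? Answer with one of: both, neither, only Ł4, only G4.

In Ł4: at φ = 2/3, ψ = 2/3 the value is 2/3 — not a tautology.
In G4: every assignment gives 1 — tautology.

only G4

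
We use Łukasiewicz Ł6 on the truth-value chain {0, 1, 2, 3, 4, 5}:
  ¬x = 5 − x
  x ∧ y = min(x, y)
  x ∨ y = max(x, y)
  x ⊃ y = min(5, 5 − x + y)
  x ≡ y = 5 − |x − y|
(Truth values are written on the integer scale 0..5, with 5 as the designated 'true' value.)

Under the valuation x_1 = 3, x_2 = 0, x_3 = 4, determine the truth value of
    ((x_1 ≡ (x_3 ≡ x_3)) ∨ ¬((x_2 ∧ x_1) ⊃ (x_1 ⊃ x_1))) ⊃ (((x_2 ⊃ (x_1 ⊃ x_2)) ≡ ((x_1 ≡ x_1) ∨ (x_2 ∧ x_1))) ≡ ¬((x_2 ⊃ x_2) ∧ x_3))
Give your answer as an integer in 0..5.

3

x_3 ≡ x_3 = 4 ≡ 4 = 5
x_1 ≡ (x_3 ≡ x_3) = 3 ≡ 5 = 3
x_2 ∧ x_1 = 0 ∧ 3 = 0
x_1 ⊃ x_1 = 3 ⊃ 3 = 5
(x_2 ∧ x_1) ⊃ (x_1 ⊃ x_1) = 0 ⊃ 5 = 5
¬((x_2 ∧ x_1) ⊃ (x_1 ⊃ x_1)) = ¬5 = 0
(x_1 ≡ (x_3 ≡ x_3)) ∨ ¬((x_2 ∧ x_1) ⊃ (x_1 ⊃ x_1)) = 3 ∨ 0 = 3
x_1 ⊃ x_2 = 3 ⊃ 0 = 2
x_2 ⊃ (x_1 ⊃ x_2) = 0 ⊃ 2 = 5
x_1 ≡ x_1 = 3 ≡ 3 = 5
x_2 ∧ x_1 = 0 ∧ 3 = 0
(x_1 ≡ x_1) ∨ (x_2 ∧ x_1) = 5 ∨ 0 = 5
(x_2 ⊃ (x_1 ⊃ x_2)) ≡ ((x_1 ≡ x_1) ∨ (x_2 ∧ x_1)) = 5 ≡ 5 = 5
x_2 ⊃ x_2 = 0 ⊃ 0 = 5
(x_2 ⊃ x_2) ∧ x_3 = 5 ∧ 4 = 4
¬((x_2 ⊃ x_2) ∧ x_3) = ¬4 = 1
((x_2 ⊃ (x_1 ⊃ x_2)) ≡ ((x_1 ≡ x_1) ∨ (x_2 ∧ x_1))) ≡ ¬((x_2 ⊃ x_2) ∧ x_3) = 5 ≡ 1 = 1
((x_1 ≡ (x_3 ≡ x_3)) ∨ ¬((x_2 ∧ x_1) ⊃ (x_1 ⊃ x_1))) ⊃ (((x_2 ⊃ (x_1 ⊃ x_2)) ≡ ((x_1 ≡ x_1) ∨ (x_2 ∧ x_1))) ≡ ¬((x_2 ⊃ x_2) ∧ x_3)) = 3 ⊃ 1 = 3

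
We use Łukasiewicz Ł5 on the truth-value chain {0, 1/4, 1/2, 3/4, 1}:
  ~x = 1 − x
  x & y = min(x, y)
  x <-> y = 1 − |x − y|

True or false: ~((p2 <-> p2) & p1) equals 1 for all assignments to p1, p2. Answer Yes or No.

No

Counterexample: take p1 = 1/4, p2 = 0.
p2 <-> p2 = 0 <-> 0 = 1
(p2 <-> p2) & p1 = 1 & 1/4 = 1/4
~((p2 <-> p2) & p1) = ~1/4 = 3/4
This gives 3/4 ≠ 1.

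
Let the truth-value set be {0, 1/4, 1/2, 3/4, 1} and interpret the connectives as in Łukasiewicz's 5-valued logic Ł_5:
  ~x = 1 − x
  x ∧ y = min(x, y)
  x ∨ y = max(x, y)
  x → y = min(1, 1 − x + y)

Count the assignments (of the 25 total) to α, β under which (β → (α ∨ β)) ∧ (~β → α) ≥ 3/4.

19

value 1: 15 assignments (counts)
value 3/4: 4 assignments (counts)
value 1/2: 3 assignments
value 1/4: 2 assignments
value 0: 1 assignment
So 19 of the 25 assignments meet the threshold.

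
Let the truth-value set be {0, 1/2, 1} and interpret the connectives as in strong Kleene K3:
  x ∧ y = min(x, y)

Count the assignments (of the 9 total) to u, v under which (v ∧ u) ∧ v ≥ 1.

u = 0, v = 0 ↦ 0  <
u = 0, v = 1/2 ↦ 0  <
u = 0, v = 1 ↦ 0  <
u = 1/2, v = 0 ↦ 0  <
u = 1/2, v = 1/2 ↦ 1/2  <
u = 1/2, v = 1 ↦ 1/2  <
u = 1, v = 0 ↦ 0  <
u = 1, v = 1/2 ↦ 1/2  <
u = 1, v = 1 ↦ 1  ≥
So 1 of the 9 assignments meets the threshold.

1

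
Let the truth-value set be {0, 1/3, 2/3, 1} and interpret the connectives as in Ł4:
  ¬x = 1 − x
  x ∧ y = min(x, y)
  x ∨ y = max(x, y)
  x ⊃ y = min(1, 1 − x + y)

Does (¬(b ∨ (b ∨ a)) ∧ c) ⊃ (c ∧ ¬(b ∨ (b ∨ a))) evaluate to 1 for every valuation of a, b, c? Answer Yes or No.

Yes

At a = 2/3, b = 0, c = 1/3, for instance:
b ∨ a = 0 ∨ 2/3 = 2/3
b ∨ (b ∨ a) = 0 ∨ 2/3 = 2/3
¬(b ∨ (b ∨ a)) = ¬2/3 = 1/3
¬(b ∨ (b ∨ a)) ∧ c = 1/3 ∧ 1/3 = 1/3
c ∧ ¬(b ∨ (b ∨ a)) = 1/3 ∧ 1/3 = 1/3
(¬(b ∨ (b ∨ a)) ∧ c) ⊃ (c ∧ ¬(b ∨ (b ∨ a))) = 1/3 ⊃ 1/3 = 1
and checking the remaining 63 assignments likewise gives ≥ 1 in every case.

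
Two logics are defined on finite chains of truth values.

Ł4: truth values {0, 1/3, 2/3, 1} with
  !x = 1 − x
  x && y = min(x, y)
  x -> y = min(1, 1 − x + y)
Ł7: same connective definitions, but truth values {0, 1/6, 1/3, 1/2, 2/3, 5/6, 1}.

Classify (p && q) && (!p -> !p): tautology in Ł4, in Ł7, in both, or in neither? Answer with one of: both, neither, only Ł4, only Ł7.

neither

In Ł4: at p = 0, q = 0 the value is 0 — not a tautology.
In Ł7: at p = 0, q = 0 the value is 0 — not a tautology.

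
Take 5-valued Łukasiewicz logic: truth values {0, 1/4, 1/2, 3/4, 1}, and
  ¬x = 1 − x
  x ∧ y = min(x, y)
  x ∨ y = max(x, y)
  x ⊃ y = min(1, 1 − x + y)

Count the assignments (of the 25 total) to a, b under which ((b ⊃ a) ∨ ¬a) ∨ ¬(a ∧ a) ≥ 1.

19

value 1: 19 assignments (counts)
value 3/4: 5 assignments
value 1/2: 1 assignment
So 19 of the 25 assignments meet the threshold.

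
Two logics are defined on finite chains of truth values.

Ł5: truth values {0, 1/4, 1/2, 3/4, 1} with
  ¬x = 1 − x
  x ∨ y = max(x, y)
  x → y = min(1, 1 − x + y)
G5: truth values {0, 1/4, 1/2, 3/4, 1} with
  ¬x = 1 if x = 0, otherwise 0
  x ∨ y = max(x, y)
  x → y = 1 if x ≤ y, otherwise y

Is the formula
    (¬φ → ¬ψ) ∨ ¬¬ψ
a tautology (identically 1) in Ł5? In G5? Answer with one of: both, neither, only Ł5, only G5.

only G5

In Ł5: at φ = 0, ψ = 1/4 the value is 3/4 — not a tautology.
In G5: every assignment gives 1 — tautology.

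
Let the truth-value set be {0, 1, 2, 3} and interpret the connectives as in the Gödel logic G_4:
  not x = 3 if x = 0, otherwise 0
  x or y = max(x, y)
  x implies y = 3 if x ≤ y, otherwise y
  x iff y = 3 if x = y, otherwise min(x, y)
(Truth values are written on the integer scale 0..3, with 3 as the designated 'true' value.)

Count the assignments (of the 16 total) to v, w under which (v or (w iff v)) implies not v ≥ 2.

4

v = 0, w = 0 ↦ 3  ≥
v = 0, w = 1 ↦ 3  ≥
v = 0, w = 2 ↦ 3  ≥
v = 0, w = 3 ↦ 3  ≥
v = 1, w = 0 ↦ 0  <
v = 1, w = 1 ↦ 0  <
v = 1, w = 2 ↦ 0  <
v = 1, w = 3 ↦ 0  <
v = 2, w = 0 ↦ 0  <
v = 2, w = 1 ↦ 0  <
v = 2, w = 2 ↦ 0  <
v = 2, w = 3 ↦ 0  <
v = 3, w = 0 ↦ 0  <
v = 3, w = 1 ↦ 0  <
v = 3, w = 2 ↦ 0  <
v = 3, w = 3 ↦ 0  <
So 4 of the 16 assignments meet the threshold.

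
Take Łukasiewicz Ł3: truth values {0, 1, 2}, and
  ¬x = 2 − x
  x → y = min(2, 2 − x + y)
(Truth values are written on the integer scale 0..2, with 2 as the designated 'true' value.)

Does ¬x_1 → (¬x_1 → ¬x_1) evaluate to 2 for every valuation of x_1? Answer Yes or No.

x_1 = 0 ↦ 2
x_1 = 1 ↦ 2
x_1 = 2 ↦ 2
Every assignment gives a value ≥ 2.

Yes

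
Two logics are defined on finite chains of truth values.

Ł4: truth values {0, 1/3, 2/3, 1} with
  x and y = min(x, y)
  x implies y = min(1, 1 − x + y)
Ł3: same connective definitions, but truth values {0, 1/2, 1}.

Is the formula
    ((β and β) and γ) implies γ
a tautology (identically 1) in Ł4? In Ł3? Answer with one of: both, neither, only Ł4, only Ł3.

both

In Ł4: every assignment gives 1 — tautology.
In Ł3: every assignment gives 1 — tautology.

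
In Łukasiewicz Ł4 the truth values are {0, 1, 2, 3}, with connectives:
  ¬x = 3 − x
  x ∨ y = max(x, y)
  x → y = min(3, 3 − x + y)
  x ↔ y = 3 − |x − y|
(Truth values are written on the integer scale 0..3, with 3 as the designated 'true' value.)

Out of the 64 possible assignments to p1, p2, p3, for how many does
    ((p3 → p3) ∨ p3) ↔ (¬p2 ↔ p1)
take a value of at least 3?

value 3: 16 assignments (counts)
value 2: 24 assignments
value 1: 16 assignments
value 0: 8 assignments
So 16 of the 64 assignments meet the threshold.

16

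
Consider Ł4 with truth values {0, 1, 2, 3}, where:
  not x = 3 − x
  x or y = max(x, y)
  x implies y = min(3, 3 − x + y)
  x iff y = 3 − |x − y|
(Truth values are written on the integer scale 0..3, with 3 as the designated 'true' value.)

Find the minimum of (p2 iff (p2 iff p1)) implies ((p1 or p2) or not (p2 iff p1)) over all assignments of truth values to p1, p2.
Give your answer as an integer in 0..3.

Take p1 = 0, p2 = 1:
p2 iff p1 = 1 iff 0 = 2
p2 iff (p2 iff p1) = 1 iff 2 = 2
p1 or p2 = 0 or 1 = 1
p2 iff p1 = 1 iff 0 = 2
not (p2 iff p1) = not 2 = 1
(p1 or p2) or not (p2 iff p1) = 1 or 1 = 1
(p2 iff (p2 iff p1)) implies ((p1 or p2) or not (p2 iff p1)) = 2 implies 1 = 2
No assignment yields a value below 2, so this is the minimum.

2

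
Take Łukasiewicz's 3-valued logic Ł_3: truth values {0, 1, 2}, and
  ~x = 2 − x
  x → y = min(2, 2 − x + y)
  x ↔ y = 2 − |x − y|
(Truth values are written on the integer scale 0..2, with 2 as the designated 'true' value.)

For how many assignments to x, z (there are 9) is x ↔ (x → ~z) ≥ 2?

x = 0, z = 0 ↦ 0  <
x = 0, z = 1 ↦ 0  <
x = 0, z = 2 ↦ 0  <
x = 1, z = 0 ↦ 1  <
x = 1, z = 1 ↦ 1  <
x = 1, z = 2 ↦ 2  ≥
x = 2, z = 0 ↦ 2  ≥
x = 2, z = 1 ↦ 1  <
x = 2, z = 2 ↦ 0  <
So 2 of the 9 assignments meet the threshold.

2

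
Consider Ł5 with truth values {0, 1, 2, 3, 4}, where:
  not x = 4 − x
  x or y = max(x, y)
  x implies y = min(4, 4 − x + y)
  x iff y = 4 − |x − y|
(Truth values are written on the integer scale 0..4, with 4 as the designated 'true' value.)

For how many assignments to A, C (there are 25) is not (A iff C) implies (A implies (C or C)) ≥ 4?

value 4: 22 assignments (counts)
value 2: 2 assignments
value 0: 1 assignment
So 22 of the 25 assignments meet the threshold.

22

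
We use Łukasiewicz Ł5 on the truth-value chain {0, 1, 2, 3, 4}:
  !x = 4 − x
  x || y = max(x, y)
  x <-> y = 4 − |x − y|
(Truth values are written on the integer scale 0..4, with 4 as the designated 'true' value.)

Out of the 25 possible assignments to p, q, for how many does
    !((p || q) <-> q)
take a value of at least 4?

value 4: 1 assignment (counts)
value 3: 2 assignments
value 2: 3 assignments
value 1: 4 assignments
value 0: 15 assignments
So 1 of the 25 assignments meets the threshold.

1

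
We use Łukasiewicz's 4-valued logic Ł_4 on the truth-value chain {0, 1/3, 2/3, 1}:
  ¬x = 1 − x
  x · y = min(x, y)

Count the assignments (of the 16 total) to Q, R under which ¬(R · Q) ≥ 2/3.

12

Q = 0, R = 0 ↦ 1  ≥
Q = 0, R = 1/3 ↦ 1  ≥
Q = 0, R = 2/3 ↦ 1  ≥
Q = 0, R = 1 ↦ 1  ≥
Q = 1/3, R = 0 ↦ 1  ≥
Q = 1/3, R = 1/3 ↦ 2/3  ≥
Q = 1/3, R = 2/3 ↦ 2/3  ≥
Q = 1/3, R = 1 ↦ 2/3  ≥
Q = 2/3, R = 0 ↦ 1  ≥
Q = 2/3, R = 1/3 ↦ 2/3  ≥
Q = 2/3, R = 2/3 ↦ 1/3  <
Q = 2/3, R = 1 ↦ 1/3  <
Q = 1, R = 0 ↦ 1  ≥
Q = 1, R = 1/3 ↦ 2/3  ≥
Q = 1, R = 2/3 ↦ 1/3  <
Q = 1, R = 1 ↦ 0  <
So 12 of the 16 assignments meet the threshold.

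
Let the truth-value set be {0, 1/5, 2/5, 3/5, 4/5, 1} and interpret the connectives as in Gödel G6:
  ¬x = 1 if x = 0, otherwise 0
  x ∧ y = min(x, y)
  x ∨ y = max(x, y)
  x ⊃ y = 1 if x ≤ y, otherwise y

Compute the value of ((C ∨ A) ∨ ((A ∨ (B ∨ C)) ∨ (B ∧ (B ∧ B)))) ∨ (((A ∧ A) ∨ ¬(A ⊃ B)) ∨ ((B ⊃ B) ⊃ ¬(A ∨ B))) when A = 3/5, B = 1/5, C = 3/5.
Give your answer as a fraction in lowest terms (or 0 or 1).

3/5

C ∨ A = 3/5 ∨ 3/5 = 3/5
B ∨ C = 1/5 ∨ 3/5 = 3/5
A ∨ (B ∨ C) = 3/5 ∨ 3/5 = 3/5
B ∧ B = 1/5 ∧ 1/5 = 1/5
B ∧ (B ∧ B) = 1/5 ∧ 1/5 = 1/5
(A ∨ (B ∨ C)) ∨ (B ∧ (B ∧ B)) = 3/5 ∨ 1/5 = 3/5
(C ∨ A) ∨ ((A ∨ (B ∨ C)) ∨ (B ∧ (B ∧ B))) = 3/5 ∨ 3/5 = 3/5
A ∧ A = 3/5 ∧ 3/5 = 3/5
A ⊃ B = 3/5 ⊃ 1/5 = 1/5
¬(A ⊃ B) = ¬1/5 = 0
(A ∧ A) ∨ ¬(A ⊃ B) = 3/5 ∨ 0 = 3/5
B ⊃ B = 1/5 ⊃ 1/5 = 1
A ∨ B = 3/5 ∨ 1/5 = 3/5
¬(A ∨ B) = ¬3/5 = 0
(B ⊃ B) ⊃ ¬(A ∨ B) = 1 ⊃ 0 = 0
((A ∧ A) ∨ ¬(A ⊃ B)) ∨ ((B ⊃ B) ⊃ ¬(A ∨ B)) = 3/5 ∨ 0 = 3/5
((C ∨ A) ∨ ((A ∨ (B ∨ C)) ∨ (B ∧ (B ∧ B)))) ∨ (((A ∧ A) ∨ ¬(A ⊃ B)) ∨ ((B ⊃ B) ⊃ ¬(A ∨ B))) = 3/5 ∨ 3/5 = 3/5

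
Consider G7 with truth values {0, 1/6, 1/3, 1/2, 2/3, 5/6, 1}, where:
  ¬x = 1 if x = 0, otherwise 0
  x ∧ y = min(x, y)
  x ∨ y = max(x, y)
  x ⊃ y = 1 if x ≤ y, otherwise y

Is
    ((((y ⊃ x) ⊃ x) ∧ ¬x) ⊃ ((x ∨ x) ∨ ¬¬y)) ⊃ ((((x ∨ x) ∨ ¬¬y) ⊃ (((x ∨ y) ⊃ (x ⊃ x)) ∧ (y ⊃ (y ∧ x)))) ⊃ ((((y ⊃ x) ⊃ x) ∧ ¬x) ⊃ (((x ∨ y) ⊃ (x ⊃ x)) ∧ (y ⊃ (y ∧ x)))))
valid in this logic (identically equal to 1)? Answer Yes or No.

Yes

At x = 1/2, y = 0, for instance:
y ⊃ x = 0 ⊃ 1/2 = 1
(y ⊃ x) ⊃ x = 1 ⊃ 1/2 = 1/2
¬x = ¬1/2 = 0
((y ⊃ x) ⊃ x) ∧ ¬x = 1/2 ∧ 0 = 0
x ∨ x = 1/2 ∨ 1/2 = 1/2
¬y = ¬0 = 1
¬¬y = ¬1 = 0
(x ∨ x) ∨ ¬¬y = 1/2 ∨ 0 = 1/2
(((y ⊃ x) ⊃ x) ∧ ¬x) ⊃ ((x ∨ x) ∨ ¬¬y) = 0 ⊃ 1/2 = 1
x ∨ y = 1/2 ∨ 0 = 1/2
x ⊃ x = 1/2 ⊃ 1/2 = 1
(x ∨ y) ⊃ (x ⊃ x) = 1/2 ⊃ 1 = 1
y ∧ x = 0 ∧ 1/2 = 0
y ⊃ (y ∧ x) = 0 ⊃ 0 = 1
((x ∨ y) ⊃ (x ⊃ x)) ∧ (y ⊃ (y ∧ x)) = 1 ∧ 1 = 1
((x ∨ x) ∨ ¬¬y) ⊃ (((x ∨ y) ⊃ (x ⊃ x)) ∧ (y ⊃ (y ∧ x))) = 1/2 ⊃ 1 = 1
(((y ⊃ x) ⊃ x) ∧ ¬x) ⊃ (((x ∨ y) ⊃ (x ⊃ x)) ∧ (y ⊃ (y ∧ x))) = 0 ⊃ 1 = 1
(((x ∨ x) ∨ ¬¬y) ⊃ (((x ∨ y) ⊃ (x ⊃ x)) ∧ (y ⊃ (y ∧ x)))) ⊃ ((((y ⊃ x) ⊃ x) ∧ ¬x) ⊃ (((x ∨ y) ⊃ (x ⊃ x)) ∧ (y ⊃ (y ∧ x)))) = 1 ⊃ 1 = 1
((((y ⊃ x) ⊃ x) ∧ ¬x) ⊃ ((x ∨ x) ∨ ¬¬y)) ⊃ ((((x ∨ x) ∨ ¬¬y) ⊃ (((x ∨ y) ⊃ (x ⊃ x)) ∧ (y ⊃ (y ∧ x)))) ⊃ ((((y ⊃ x) ⊃ x) ∧ ¬x) ⊃ (((x ∨ y) ⊃ (x ⊃ x)) ∧ (y ⊃ (y ∧ x))))) = 1 ⊃ 1 = 1
and checking the remaining 48 assignments likewise gives ≥ 1 in every case.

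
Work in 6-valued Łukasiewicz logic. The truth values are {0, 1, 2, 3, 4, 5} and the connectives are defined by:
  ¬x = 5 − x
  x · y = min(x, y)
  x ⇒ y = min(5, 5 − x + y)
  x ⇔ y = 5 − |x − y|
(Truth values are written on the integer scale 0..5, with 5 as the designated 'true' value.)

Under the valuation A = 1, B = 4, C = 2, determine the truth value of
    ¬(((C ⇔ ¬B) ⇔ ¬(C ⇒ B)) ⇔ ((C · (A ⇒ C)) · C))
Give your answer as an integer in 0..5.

1

¬B = ¬4 = 1
C ⇔ ¬B = 2 ⇔ 1 = 4
C ⇒ B = 2 ⇒ 4 = 5
¬(C ⇒ B) = ¬5 = 0
(C ⇔ ¬B) ⇔ ¬(C ⇒ B) = 4 ⇔ 0 = 1
A ⇒ C = 1 ⇒ 2 = 5
C · (A ⇒ C) = 2 · 5 = 2
(C · (A ⇒ C)) · C = 2 · 2 = 2
((C ⇔ ¬B) ⇔ ¬(C ⇒ B)) ⇔ ((C · (A ⇒ C)) · C) = 1 ⇔ 2 = 4
¬(((C ⇔ ¬B) ⇔ ¬(C ⇒ B)) ⇔ ((C · (A ⇒ C)) · C)) = ¬4 = 1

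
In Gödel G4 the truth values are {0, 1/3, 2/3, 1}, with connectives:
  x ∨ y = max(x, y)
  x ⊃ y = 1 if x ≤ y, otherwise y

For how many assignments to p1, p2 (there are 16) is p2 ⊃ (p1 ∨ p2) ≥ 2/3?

p1 = 0, p2 = 0 ↦ 1  ≥
p1 = 0, p2 = 1/3 ↦ 1  ≥
p1 = 0, p2 = 2/3 ↦ 1  ≥
p1 = 0, p2 = 1 ↦ 1  ≥
p1 = 1/3, p2 = 0 ↦ 1  ≥
p1 = 1/3, p2 = 1/3 ↦ 1  ≥
p1 = 1/3, p2 = 2/3 ↦ 1  ≥
p1 = 1/3, p2 = 1 ↦ 1  ≥
p1 = 2/3, p2 = 0 ↦ 1  ≥
p1 = 2/3, p2 = 1/3 ↦ 1  ≥
p1 = 2/3, p2 = 2/3 ↦ 1  ≥
p1 = 2/3, p2 = 1 ↦ 1  ≥
p1 = 1, p2 = 0 ↦ 1  ≥
p1 = 1, p2 = 1/3 ↦ 1  ≥
p1 = 1, p2 = 2/3 ↦ 1  ≥
p1 = 1, p2 = 1 ↦ 1  ≥
So 16 of the 16 assignments meet the threshold.

16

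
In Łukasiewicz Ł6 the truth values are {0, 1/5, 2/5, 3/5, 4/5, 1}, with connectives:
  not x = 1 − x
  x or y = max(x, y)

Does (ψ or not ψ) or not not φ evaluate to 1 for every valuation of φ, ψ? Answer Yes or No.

No

Counterexample: take φ = 0, ψ = 1/5.
not ψ = not 1/5 = 4/5
ψ or not ψ = 1/5 or 4/5 = 4/5
not φ = not 0 = 1
not not φ = not 1 = 0
(ψ or not ψ) or not not φ = 4/5 or 0 = 4/5
This gives 4/5 ≠ 1.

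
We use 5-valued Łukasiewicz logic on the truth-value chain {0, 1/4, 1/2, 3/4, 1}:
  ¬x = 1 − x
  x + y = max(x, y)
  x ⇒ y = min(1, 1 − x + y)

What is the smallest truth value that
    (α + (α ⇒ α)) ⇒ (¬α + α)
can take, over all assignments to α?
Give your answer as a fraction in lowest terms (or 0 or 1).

1/2

Take α = 1/2:
α ⇒ α = 1/2 ⇒ 1/2 = 1
α + (α ⇒ α) = 1/2 + 1 = 1
¬α = ¬1/2 = 1/2
¬α + α = 1/2 + 1/2 = 1/2
(α + (α ⇒ α)) ⇒ (¬α + α) = 1 ⇒ 1/2 = 1/2
No assignment yields a value below 1/2, so this is the minimum.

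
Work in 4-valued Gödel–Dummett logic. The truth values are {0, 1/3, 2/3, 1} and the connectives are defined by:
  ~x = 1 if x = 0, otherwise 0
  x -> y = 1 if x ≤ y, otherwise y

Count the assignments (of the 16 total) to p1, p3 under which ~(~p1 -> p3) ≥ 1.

1

p1 = 0, p3 = 0 ↦ 1  ≥
p1 = 0, p3 = 1/3 ↦ 0  <
p1 = 0, p3 = 2/3 ↦ 0  <
p1 = 0, p3 = 1 ↦ 0  <
p1 = 1/3, p3 = 0 ↦ 0  <
p1 = 1/3, p3 = 1/3 ↦ 0  <
p1 = 1/3, p3 = 2/3 ↦ 0  <
p1 = 1/3, p3 = 1 ↦ 0  <
p1 = 2/3, p3 = 0 ↦ 0  <
p1 = 2/3, p3 = 1/3 ↦ 0  <
p1 = 2/3, p3 = 2/3 ↦ 0  <
p1 = 2/3, p3 = 1 ↦ 0  <
p1 = 1, p3 = 0 ↦ 0  <
p1 = 1, p3 = 1/3 ↦ 0  <
p1 = 1, p3 = 2/3 ↦ 0  <
p1 = 1, p3 = 1 ↦ 0  <
So 1 of the 16 assignments meets the threshold.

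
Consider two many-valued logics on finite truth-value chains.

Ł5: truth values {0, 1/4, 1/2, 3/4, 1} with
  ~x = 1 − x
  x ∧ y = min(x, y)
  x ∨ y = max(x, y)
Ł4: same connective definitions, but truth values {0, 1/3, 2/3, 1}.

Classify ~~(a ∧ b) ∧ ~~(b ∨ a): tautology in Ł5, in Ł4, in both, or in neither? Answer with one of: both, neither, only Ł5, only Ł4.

neither

In Ł5: at a = 0, b = 0 the value is 0 — not a tautology.
In Ł4: at a = 0, b = 0 the value is 0 — not a tautology.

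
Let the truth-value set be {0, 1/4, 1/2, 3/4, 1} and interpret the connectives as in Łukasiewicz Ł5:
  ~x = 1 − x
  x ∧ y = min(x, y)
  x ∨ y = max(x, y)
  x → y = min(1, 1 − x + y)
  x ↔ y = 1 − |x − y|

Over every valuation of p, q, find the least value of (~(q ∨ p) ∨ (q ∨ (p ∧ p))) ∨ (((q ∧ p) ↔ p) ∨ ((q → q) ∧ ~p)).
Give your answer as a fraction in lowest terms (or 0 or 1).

Take p = 1/2, q = 0:
q ∨ p = 0 ∨ 1/2 = 1/2
~(q ∨ p) = ~1/2 = 1/2
p ∧ p = 1/2 ∧ 1/2 = 1/2
q ∨ (p ∧ p) = 0 ∨ 1/2 = 1/2
~(q ∨ p) ∨ (q ∨ (p ∧ p)) = 1/2 ∨ 1/2 = 1/2
q ∧ p = 0 ∧ 1/2 = 0
(q ∧ p) ↔ p = 0 ↔ 1/2 = 1/2
q → q = 0 → 0 = 1
~p = ~1/2 = 1/2
(q → q) ∧ ~p = 1 ∧ 1/2 = 1/2
((q ∧ p) ↔ p) ∨ ((q → q) ∧ ~p) = 1/2 ∨ 1/2 = 1/2
(~(q ∨ p) ∨ (q ∨ (p ∧ p))) ∨ (((q ∧ p) ↔ p) ∨ ((q → q) ∧ ~p)) = 1/2 ∨ 1/2 = 1/2
No assignment yields a value below 1/2, so this is the minimum.

1/2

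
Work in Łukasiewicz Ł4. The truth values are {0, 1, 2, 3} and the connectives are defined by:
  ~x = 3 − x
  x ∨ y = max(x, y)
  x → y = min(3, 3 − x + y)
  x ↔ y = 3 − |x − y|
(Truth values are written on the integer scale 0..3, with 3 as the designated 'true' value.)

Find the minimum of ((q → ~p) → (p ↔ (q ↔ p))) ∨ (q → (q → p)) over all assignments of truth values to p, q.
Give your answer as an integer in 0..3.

Take p = 0, q = 2:
~p = ~0 = 3
q → ~p = 2 → 3 = 3
q ↔ p = 2 ↔ 0 = 1
p ↔ (q ↔ p) = 0 ↔ 1 = 2
(q → ~p) → (p ↔ (q ↔ p)) = 3 → 2 = 2
q → p = 2 → 0 = 1
q → (q → p) = 2 → 1 = 2
((q → ~p) → (p ↔ (q ↔ p))) ∨ (q → (q → p)) = 2 ∨ 2 = 2
No assignment yields a value below 2, so this is the minimum.

2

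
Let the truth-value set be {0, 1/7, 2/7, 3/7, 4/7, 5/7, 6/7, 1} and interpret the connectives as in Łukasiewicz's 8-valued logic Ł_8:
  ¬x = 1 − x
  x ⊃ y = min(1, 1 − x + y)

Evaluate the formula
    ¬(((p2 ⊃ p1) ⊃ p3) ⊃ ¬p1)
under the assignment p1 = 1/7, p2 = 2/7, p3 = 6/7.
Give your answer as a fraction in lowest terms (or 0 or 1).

p2 ⊃ p1 = 2/7 ⊃ 1/7 = 6/7
(p2 ⊃ p1) ⊃ p3 = 6/7 ⊃ 6/7 = 1
¬p1 = ¬1/7 = 6/7
((p2 ⊃ p1) ⊃ p3) ⊃ ¬p1 = 1 ⊃ 6/7 = 6/7
¬(((p2 ⊃ p1) ⊃ p3) ⊃ ¬p1) = ¬6/7 = 1/7

1/7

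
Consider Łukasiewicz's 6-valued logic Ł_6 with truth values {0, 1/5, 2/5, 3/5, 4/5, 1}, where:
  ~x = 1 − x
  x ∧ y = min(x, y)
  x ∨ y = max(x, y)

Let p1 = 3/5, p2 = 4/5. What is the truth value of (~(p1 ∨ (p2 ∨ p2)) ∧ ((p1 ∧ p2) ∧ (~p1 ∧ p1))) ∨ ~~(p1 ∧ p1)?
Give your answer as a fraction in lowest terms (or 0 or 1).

p2 ∨ p2 = 4/5 ∨ 4/5 = 4/5
p1 ∨ (p2 ∨ p2) = 3/5 ∨ 4/5 = 4/5
~(p1 ∨ (p2 ∨ p2)) = ~4/5 = 1/5
p1 ∧ p2 = 3/5 ∧ 4/5 = 3/5
~p1 = ~3/5 = 2/5
~p1 ∧ p1 = 2/5 ∧ 3/5 = 2/5
(p1 ∧ p2) ∧ (~p1 ∧ p1) = 3/5 ∧ 2/5 = 2/5
~(p1 ∨ (p2 ∨ p2)) ∧ ((p1 ∧ p2) ∧ (~p1 ∧ p1)) = 1/5 ∧ 2/5 = 1/5
p1 ∧ p1 = 3/5 ∧ 3/5 = 3/5
~(p1 ∧ p1) = ~3/5 = 2/5
~~(p1 ∧ p1) = ~2/5 = 3/5
(~(p1 ∨ (p2 ∨ p2)) ∧ ((p1 ∧ p2) ∧ (~p1 ∧ p1))) ∨ ~~(p1 ∧ p1) = 1/5 ∨ 3/5 = 3/5

3/5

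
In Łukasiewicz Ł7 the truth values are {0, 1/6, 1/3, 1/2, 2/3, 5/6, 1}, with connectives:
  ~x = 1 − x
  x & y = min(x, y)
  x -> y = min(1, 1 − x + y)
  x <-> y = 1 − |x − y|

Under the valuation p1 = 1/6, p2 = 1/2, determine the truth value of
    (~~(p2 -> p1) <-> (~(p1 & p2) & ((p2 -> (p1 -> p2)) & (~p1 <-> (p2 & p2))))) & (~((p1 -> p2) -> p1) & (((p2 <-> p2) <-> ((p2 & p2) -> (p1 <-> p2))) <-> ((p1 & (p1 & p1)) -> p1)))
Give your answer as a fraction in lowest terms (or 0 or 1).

5/6

p2 -> p1 = 1/2 -> 1/6 = 2/3
~(p2 -> p1) = ~2/3 = 1/3
~~(p2 -> p1) = ~1/3 = 2/3
p1 & p2 = 1/6 & 1/2 = 1/6
~(p1 & p2) = ~1/6 = 5/6
p1 -> p2 = 1/6 -> 1/2 = 1
p2 -> (p1 -> p2) = 1/2 -> 1 = 1
~p1 = ~1/6 = 5/6
p2 & p2 = 1/2 & 1/2 = 1/2
~p1 <-> (p2 & p2) = 5/6 <-> 1/2 = 2/3
(p2 -> (p1 -> p2)) & (~p1 <-> (p2 & p2)) = 1 & 2/3 = 2/3
~(p1 & p2) & ((p2 -> (p1 -> p2)) & (~p1 <-> (p2 & p2))) = 5/6 & 2/3 = 2/3
~~(p2 -> p1) <-> (~(p1 & p2) & ((p2 -> (p1 -> p2)) & (~p1 <-> (p2 & p2)))) = 2/3 <-> 2/3 = 1
p1 -> p2 = 1/6 -> 1/2 = 1
(p1 -> p2) -> p1 = 1 -> 1/6 = 1/6
~((p1 -> p2) -> p1) = ~1/6 = 5/6
p2 <-> p2 = 1/2 <-> 1/2 = 1
p2 & p2 = 1/2 & 1/2 = 1/2
p1 <-> p2 = 1/6 <-> 1/2 = 2/3
(p2 & p2) -> (p1 <-> p2) = 1/2 -> 2/3 = 1
(p2 <-> p2) <-> ((p2 & p2) -> (p1 <-> p2)) = 1 <-> 1 = 1
p1 & p1 = 1/6 & 1/6 = 1/6
p1 & (p1 & p1) = 1/6 & 1/6 = 1/6
(p1 & (p1 & p1)) -> p1 = 1/6 -> 1/6 = 1
((p2 <-> p2) <-> ((p2 & p2) -> (p1 <-> p2))) <-> ((p1 & (p1 & p1)) -> p1) = 1 <-> 1 = 1
~((p1 -> p2) -> p1) & (((p2 <-> p2) <-> ((p2 & p2) -> (p1 <-> p2))) <-> ((p1 & (p1 & p1)) -> p1)) = 5/6 & 1 = 5/6
(~~(p2 -> p1) <-> (~(p1 & p2) & ((p2 -> (p1 -> p2)) & (~p1 <-> (p2 & p2))))) & (~((p1 -> p2) -> p1) & (((p2 <-> p2) <-> ((p2 & p2) -> (p1 <-> p2))) <-> ((p1 & (p1 & p1)) -> p1))) = 1 & 5/6 = 5/6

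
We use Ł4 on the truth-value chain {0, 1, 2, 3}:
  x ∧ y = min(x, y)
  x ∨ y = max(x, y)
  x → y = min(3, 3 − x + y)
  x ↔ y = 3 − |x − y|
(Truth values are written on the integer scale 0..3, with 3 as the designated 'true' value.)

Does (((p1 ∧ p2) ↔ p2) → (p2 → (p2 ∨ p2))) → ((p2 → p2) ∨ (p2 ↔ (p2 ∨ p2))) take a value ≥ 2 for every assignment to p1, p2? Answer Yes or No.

p1 = 0, p2 = 0 ↦ 3
p1 = 0, p2 = 1 ↦ 3
p1 = 0, p2 = 2 ↦ 3
p1 = 0, p2 = 3 ↦ 3
p1 = 1, p2 = 0 ↦ 3
p1 = 1, p2 = 1 ↦ 3
p1 = 1, p2 = 2 ↦ 3
p1 = 1, p2 = 3 ↦ 3
p1 = 2, p2 = 0 ↦ 3
p1 = 2, p2 = 1 ↦ 3
p1 = 2, p2 = 2 ↦ 3
p1 = 2, p2 = 3 ↦ 3
p1 = 3, p2 = 0 ↦ 3
p1 = 3, p2 = 1 ↦ 3
p1 = 3, p2 = 2 ↦ 3
p1 = 3, p2 = 3 ↦ 3
Every assignment gives a value ≥ 2.

Yes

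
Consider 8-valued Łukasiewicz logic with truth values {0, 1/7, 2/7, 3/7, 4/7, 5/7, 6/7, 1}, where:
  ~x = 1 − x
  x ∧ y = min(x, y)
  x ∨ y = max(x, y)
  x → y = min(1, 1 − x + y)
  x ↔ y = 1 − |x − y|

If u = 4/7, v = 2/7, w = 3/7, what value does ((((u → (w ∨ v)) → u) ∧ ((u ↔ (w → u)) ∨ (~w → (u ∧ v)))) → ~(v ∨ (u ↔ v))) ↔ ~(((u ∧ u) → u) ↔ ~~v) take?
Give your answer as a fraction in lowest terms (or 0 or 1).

6/7

w ∨ v = 3/7 ∨ 2/7 = 3/7
u → (w ∨ v) = 4/7 → 3/7 = 6/7
(u → (w ∨ v)) → u = 6/7 → 4/7 = 5/7
w → u = 3/7 → 4/7 = 1
u ↔ (w → u) = 4/7 ↔ 1 = 4/7
~w = ~3/7 = 4/7
u ∧ v = 4/7 ∧ 2/7 = 2/7
~w → (u ∧ v) = 4/7 → 2/7 = 5/7
(u ↔ (w → u)) ∨ (~w → (u ∧ v)) = 4/7 ∨ 5/7 = 5/7
((u → (w ∨ v)) → u) ∧ ((u ↔ (w → u)) ∨ (~w → (u ∧ v))) = 5/7 ∧ 5/7 = 5/7
u ↔ v = 4/7 ↔ 2/7 = 5/7
v ∨ (u ↔ v) = 2/7 ∨ 5/7 = 5/7
~(v ∨ (u ↔ v)) = ~5/7 = 2/7
(((u → (w ∨ v)) → u) ∧ ((u ↔ (w → u)) ∨ (~w → (u ∧ v)))) → ~(v ∨ (u ↔ v)) = 5/7 → 2/7 = 4/7
u ∧ u = 4/7 ∧ 4/7 = 4/7
(u ∧ u) → u = 4/7 → 4/7 = 1
~v = ~2/7 = 5/7
~~v = ~5/7 = 2/7
((u ∧ u) → u) ↔ ~~v = 1 ↔ 2/7 = 2/7
~(((u ∧ u) → u) ↔ ~~v) = ~2/7 = 5/7
((((u → (w ∨ v)) → u) ∧ ((u ↔ (w → u)) ∨ (~w → (u ∧ v)))) → ~(v ∨ (u ↔ v))) ↔ ~(((u ∧ u) → u) ↔ ~~v) = 4/7 ↔ 5/7 = 6/7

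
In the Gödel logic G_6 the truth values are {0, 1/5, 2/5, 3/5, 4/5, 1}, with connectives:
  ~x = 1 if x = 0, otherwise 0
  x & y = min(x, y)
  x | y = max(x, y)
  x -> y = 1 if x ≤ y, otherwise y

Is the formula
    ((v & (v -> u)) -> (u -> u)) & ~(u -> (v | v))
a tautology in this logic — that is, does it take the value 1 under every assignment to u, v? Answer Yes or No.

Counterexample: take u = 0, v = 0.
v -> u = 0 -> 0 = 1
v & (v -> u) = 0 & 1 = 0
u -> u = 0 -> 0 = 1
(v & (v -> u)) -> (u -> u) = 0 -> 1 = 1
v | v = 0 | 0 = 0
u -> (v | v) = 0 -> 0 = 1
~(u -> (v | v)) = ~1 = 0
((v & (v -> u)) -> (u -> u)) & ~(u -> (v | v)) = 1 & 0 = 0
This gives 0 ≠ 1.

No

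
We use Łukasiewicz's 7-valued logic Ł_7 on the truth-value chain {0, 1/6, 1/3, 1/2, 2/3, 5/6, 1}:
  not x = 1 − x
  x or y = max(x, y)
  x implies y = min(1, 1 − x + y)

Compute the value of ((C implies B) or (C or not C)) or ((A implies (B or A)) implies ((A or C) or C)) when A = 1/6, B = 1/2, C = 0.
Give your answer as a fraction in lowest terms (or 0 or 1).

1

C implies B = 0 implies 1/2 = 1
not C = not 0 = 1
C or not C = 0 or 1 = 1
(C implies B) or (C or not C) = 1 or 1 = 1
B or A = 1/2 or 1/6 = 1/2
A implies (B or A) = 1/6 implies 1/2 = 1
A or C = 1/6 or 0 = 1/6
(A or C) or C = 1/6 or 0 = 1/6
(A implies (B or A)) implies ((A or C) or C) = 1 implies 1/6 = 1/6
((C implies B) or (C or not C)) or ((A implies (B or A)) implies ((A or C) or C)) = 1 or 1/6 = 1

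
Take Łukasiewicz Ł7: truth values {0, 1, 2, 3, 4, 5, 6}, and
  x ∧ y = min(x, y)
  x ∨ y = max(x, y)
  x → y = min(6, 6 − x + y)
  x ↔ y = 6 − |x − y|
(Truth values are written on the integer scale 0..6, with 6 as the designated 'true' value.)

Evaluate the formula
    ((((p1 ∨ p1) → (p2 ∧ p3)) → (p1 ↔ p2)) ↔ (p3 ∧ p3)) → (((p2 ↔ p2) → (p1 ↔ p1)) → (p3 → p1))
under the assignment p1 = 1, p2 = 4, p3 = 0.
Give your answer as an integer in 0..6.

p1 ∨ p1 = 1 ∨ 1 = 1
p2 ∧ p3 = 4 ∧ 0 = 0
(p1 ∨ p1) → (p2 ∧ p3) = 1 → 0 = 5
p1 ↔ p2 = 1 ↔ 4 = 3
((p1 ∨ p1) → (p2 ∧ p3)) → (p1 ↔ p2) = 5 → 3 = 4
p3 ∧ p3 = 0 ∧ 0 = 0
(((p1 ∨ p1) → (p2 ∧ p3)) → (p1 ↔ p2)) ↔ (p3 ∧ p3) = 4 ↔ 0 = 2
p2 ↔ p2 = 4 ↔ 4 = 6
p1 ↔ p1 = 1 ↔ 1 = 6
(p2 ↔ p2) → (p1 ↔ p1) = 6 → 6 = 6
p3 → p1 = 0 → 1 = 6
((p2 ↔ p2) → (p1 ↔ p1)) → (p3 → p1) = 6 → 6 = 6
((((p1 ∨ p1) → (p2 ∧ p3)) → (p1 ↔ p2)) ↔ (p3 ∧ p3)) → (((p2 ↔ p2) → (p1 ↔ p1)) → (p3 → p1)) = 2 → 6 = 6

6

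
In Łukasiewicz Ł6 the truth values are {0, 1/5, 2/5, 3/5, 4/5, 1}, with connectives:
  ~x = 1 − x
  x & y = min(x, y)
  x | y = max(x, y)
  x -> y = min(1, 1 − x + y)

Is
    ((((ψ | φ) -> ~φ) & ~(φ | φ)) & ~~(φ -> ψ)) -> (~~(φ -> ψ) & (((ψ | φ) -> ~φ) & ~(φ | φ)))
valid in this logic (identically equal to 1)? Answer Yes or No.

Yes

At φ = 1/5, ψ = 2/5, for instance:
ψ | φ = 2/5 | 1/5 = 2/5
~φ = ~1/5 = 4/5
(ψ | φ) -> ~φ = 2/5 -> 4/5 = 1
φ | φ = 1/5 | 1/5 = 1/5
~(φ | φ) = ~1/5 = 4/5
((ψ | φ) -> ~φ) & ~(φ | φ) = 1 & 4/5 = 4/5
φ -> ψ = 1/5 -> 2/5 = 1
~(φ -> ψ) = ~1 = 0
~~(φ -> ψ) = ~0 = 1
(((ψ | φ) -> ~φ) & ~(φ | φ)) & ~~(φ -> ψ) = 4/5 & 1 = 4/5
~~(φ -> ψ) & (((ψ | φ) -> ~φ) & ~(φ | φ)) = 1 & 4/5 = 4/5
((((ψ | φ) -> ~φ) & ~(φ | φ)) & ~~(φ -> ψ)) -> (~~(φ -> ψ) & (((ψ | φ) -> ~φ) & ~(φ | φ))) = 4/5 -> 4/5 = 1
and checking the remaining 35 assignments likewise gives ≥ 1 in every case.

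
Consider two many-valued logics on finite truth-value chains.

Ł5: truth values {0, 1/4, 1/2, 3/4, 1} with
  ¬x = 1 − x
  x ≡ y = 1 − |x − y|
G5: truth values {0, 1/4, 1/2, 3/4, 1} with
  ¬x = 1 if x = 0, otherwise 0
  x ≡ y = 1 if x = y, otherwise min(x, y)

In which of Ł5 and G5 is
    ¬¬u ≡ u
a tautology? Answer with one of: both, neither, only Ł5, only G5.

In Ł5: every assignment gives 1 — tautology.
In G5: at u = 1/4 the value is 1/4 — not a tautology.

only Ł5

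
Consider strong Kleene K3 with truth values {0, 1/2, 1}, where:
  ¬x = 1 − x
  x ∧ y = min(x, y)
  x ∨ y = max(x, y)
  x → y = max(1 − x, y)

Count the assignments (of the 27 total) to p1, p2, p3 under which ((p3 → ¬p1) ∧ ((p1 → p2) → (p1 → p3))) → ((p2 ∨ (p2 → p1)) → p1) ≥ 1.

9

value 1: 9 assignments (counts)
value 1/2: 12 assignments
value 0: 6 assignments
So 9 of the 27 assignments meet the threshold.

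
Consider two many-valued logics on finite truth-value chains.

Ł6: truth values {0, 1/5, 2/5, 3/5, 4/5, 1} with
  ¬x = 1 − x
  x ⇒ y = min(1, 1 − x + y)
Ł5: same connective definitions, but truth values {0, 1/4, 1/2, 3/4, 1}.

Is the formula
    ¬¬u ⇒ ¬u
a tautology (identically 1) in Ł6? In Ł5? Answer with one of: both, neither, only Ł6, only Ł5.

neither

In Ł6: at u = 3/5 the value is 4/5 — not a tautology.
In Ł5: at u = 3/4 the value is 1/2 — not a tautology.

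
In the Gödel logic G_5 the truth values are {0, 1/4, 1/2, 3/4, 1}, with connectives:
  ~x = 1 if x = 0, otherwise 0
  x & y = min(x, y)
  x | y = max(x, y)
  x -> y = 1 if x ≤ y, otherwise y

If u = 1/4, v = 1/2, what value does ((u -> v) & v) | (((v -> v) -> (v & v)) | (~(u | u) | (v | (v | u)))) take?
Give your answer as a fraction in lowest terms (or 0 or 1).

1/2

u -> v = 1/4 -> 1/2 = 1
(u -> v) & v = 1 & 1/2 = 1/2
v -> v = 1/2 -> 1/2 = 1
v & v = 1/2 & 1/2 = 1/2
(v -> v) -> (v & v) = 1 -> 1/2 = 1/2
u | u = 1/4 | 1/4 = 1/4
~(u | u) = ~1/4 = 0
v | u = 1/2 | 1/4 = 1/2
v | (v | u) = 1/2 | 1/2 = 1/2
~(u | u) | (v | (v | u)) = 0 | 1/2 = 1/2
((v -> v) -> (v & v)) | (~(u | u) | (v | (v | u))) = 1/2 | 1/2 = 1/2
((u -> v) & v) | (((v -> v) -> (v & v)) | (~(u | u) | (v | (v | u)))) = 1/2 | 1/2 = 1/2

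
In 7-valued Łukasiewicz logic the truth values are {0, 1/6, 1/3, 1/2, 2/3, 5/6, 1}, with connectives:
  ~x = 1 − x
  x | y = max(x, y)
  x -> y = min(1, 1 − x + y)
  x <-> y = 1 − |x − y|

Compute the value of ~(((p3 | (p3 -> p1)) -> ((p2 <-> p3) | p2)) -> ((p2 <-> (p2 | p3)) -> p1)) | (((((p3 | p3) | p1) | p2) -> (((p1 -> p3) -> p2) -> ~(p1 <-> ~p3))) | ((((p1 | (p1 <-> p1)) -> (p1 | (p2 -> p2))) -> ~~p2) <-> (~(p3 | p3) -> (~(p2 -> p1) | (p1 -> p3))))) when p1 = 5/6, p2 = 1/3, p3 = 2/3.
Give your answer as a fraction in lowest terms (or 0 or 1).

p3 -> p1 = 2/3 -> 5/6 = 1
p3 | (p3 -> p1) = 2/3 | 1 = 1
p2 <-> p3 = 1/3 <-> 2/3 = 2/3
(p2 <-> p3) | p2 = 2/3 | 1/3 = 2/3
(p3 | (p3 -> p1)) -> ((p2 <-> p3) | p2) = 1 -> 2/3 = 2/3
p2 | p3 = 1/3 | 2/3 = 2/3
p2 <-> (p2 | p3) = 1/3 <-> 2/3 = 2/3
(p2 <-> (p2 | p3)) -> p1 = 2/3 -> 5/6 = 1
((p3 | (p3 -> p1)) -> ((p2 <-> p3) | p2)) -> ((p2 <-> (p2 | p3)) -> p1) = 2/3 -> 1 = 1
~(((p3 | (p3 -> p1)) -> ((p2 <-> p3) | p2)) -> ((p2 <-> (p2 | p3)) -> p1)) = ~1 = 0
p3 | p3 = 2/3 | 2/3 = 2/3
(p3 | p3) | p1 = 2/3 | 5/6 = 5/6
((p3 | p3) | p1) | p2 = 5/6 | 1/3 = 5/6
p1 -> p3 = 5/6 -> 2/3 = 5/6
(p1 -> p3) -> p2 = 5/6 -> 1/3 = 1/2
~p3 = ~2/3 = 1/3
p1 <-> ~p3 = 5/6 <-> 1/3 = 1/2
~(p1 <-> ~p3) = ~1/2 = 1/2
((p1 -> p3) -> p2) -> ~(p1 <-> ~p3) = 1/2 -> 1/2 = 1
(((p3 | p3) | p1) | p2) -> (((p1 -> p3) -> p2) -> ~(p1 <-> ~p3)) = 5/6 -> 1 = 1
p1 <-> p1 = 5/6 <-> 5/6 = 1
p1 | (p1 <-> p1) = 5/6 | 1 = 1
p2 -> p2 = 1/3 -> 1/3 = 1
p1 | (p2 -> p2) = 5/6 | 1 = 1
(p1 | (p1 <-> p1)) -> (p1 | (p2 -> p2)) = 1 -> 1 = 1
~p2 = ~1/3 = 2/3
~~p2 = ~2/3 = 1/3
((p1 | (p1 <-> p1)) -> (p1 | (p2 -> p2))) -> ~~p2 = 1 -> 1/3 = 1/3
p3 | p3 = 2/3 | 2/3 = 2/3
~(p3 | p3) = ~2/3 = 1/3
p2 -> p1 = 1/3 -> 5/6 = 1
~(p2 -> p1) = ~1 = 0
p1 -> p3 = 5/6 -> 2/3 = 5/6
~(p2 -> p1) | (p1 -> p3) = 0 | 5/6 = 5/6
~(p3 | p3) -> (~(p2 -> p1) | (p1 -> p3)) = 1/3 -> 5/6 = 1
(((p1 | (p1 <-> p1)) -> (p1 | (p2 -> p2))) -> ~~p2) <-> (~(p3 | p3) -> (~(p2 -> p1) | (p1 -> p3))) = 1/3 <-> 1 = 1/3
((((p3 | p3) | p1) | p2) -> (((p1 -> p3) -> p2) -> ~(p1 <-> ~p3))) | ((((p1 | (p1 <-> p1)) -> (p1 | (p2 -> p2))) -> ~~p2) <-> (~(p3 | p3) -> (~(p2 -> p1) | (p1 -> p3)))) = 1 | 1/3 = 1
~(((p3 | (p3 -> p1)) -> ((p2 <-> p3) | p2)) -> ((p2 <-> (p2 | p3)) -> p1)) | (((((p3 | p3) | p1) | p2) -> (((p1 -> p3) -> p2) -> ~(p1 <-> ~p3))) | ((((p1 | (p1 <-> p1)) -> (p1 | (p2 -> p2))) -> ~~p2) <-> (~(p3 | p3) -> (~(p2 -> p1) | (p1 -> p3))))) = 0 | 1 = 1

1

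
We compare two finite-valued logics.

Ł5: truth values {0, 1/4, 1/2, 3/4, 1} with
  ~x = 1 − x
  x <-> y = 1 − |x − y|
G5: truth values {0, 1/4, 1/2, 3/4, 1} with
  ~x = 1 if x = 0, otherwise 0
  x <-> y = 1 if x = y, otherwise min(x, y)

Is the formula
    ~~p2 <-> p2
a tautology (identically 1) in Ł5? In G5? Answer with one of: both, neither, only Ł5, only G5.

only Ł5

In Ł5: every assignment gives 1 — tautology.
In G5: at p2 = 1/4 the value is 1/4 — not a tautology.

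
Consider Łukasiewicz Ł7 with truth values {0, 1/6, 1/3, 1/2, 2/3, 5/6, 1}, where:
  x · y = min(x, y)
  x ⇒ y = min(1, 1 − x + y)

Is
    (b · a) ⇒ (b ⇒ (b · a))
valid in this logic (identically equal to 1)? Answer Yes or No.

At a = 1/3, b = 2/3, for instance:
b · a = 2/3 · 1/3 = 1/3
b ⇒ (b · a) = 2/3 ⇒ 1/3 = 2/3
(b · a) ⇒ (b ⇒ (b · a)) = 1/3 ⇒ 2/3 = 1
and checking the remaining 48 assignments likewise gives ≥ 1 in every case.

Yes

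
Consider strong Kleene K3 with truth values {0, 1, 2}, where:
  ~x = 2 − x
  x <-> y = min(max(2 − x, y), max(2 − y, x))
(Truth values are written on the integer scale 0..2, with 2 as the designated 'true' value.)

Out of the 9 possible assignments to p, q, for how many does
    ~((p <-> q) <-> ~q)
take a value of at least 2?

p = 0, q = 0 ↦ 0  <
p = 0, q = 1 ↦ 1  <
p = 0, q = 2 ↦ 0  <
p = 1, q = 0 ↦ 1  <
p = 1, q = 1 ↦ 1  <
p = 1, q = 2 ↦ 1  <
p = 2, q = 0 ↦ 2  ≥
p = 2, q = 1 ↦ 1  <
p = 2, q = 2 ↦ 2  ≥
So 2 of the 9 assignments meet the threshold.

2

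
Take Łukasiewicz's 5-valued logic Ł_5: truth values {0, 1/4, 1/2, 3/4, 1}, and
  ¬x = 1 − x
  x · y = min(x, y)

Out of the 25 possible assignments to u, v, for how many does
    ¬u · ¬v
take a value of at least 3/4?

value 1: 1 assignment (counts)
value 3/4: 3 assignments (counts)
value 1/2: 5 assignments
value 1/4: 7 assignments
value 0: 9 assignments
So 4 of the 25 assignments meet the threshold.

4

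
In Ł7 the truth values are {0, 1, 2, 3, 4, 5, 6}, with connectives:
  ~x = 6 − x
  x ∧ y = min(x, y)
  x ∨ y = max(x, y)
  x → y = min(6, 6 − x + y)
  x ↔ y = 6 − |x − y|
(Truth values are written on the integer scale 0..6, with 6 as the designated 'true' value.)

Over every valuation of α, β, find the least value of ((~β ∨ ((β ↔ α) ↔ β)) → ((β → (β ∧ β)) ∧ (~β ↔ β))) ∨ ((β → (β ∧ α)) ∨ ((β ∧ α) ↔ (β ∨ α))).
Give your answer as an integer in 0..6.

Take α = 3, β = 6:
~β = ~6 = 0
β ↔ α = 6 ↔ 3 = 3
(β ↔ α) ↔ β = 3 ↔ 6 = 3
~β ∨ ((β ↔ α) ↔ β) = 0 ∨ 3 = 3
β ∧ β = 6 ∧ 6 = 6
β → (β ∧ β) = 6 → 6 = 6
~β = ~6 = 0
~β ↔ β = 0 ↔ 6 = 0
(β → (β ∧ β)) ∧ (~β ↔ β) = 6 ∧ 0 = 0
(~β ∨ ((β ↔ α) ↔ β)) → ((β → (β ∧ β)) ∧ (~β ↔ β)) = 3 → 0 = 3
β ∧ α = 6 ∧ 3 = 3
β → (β ∧ α) = 6 → 3 = 3
β ∧ α = 6 ∧ 3 = 3
β ∨ α = 6 ∨ 3 = 6
(β ∧ α) ↔ (β ∨ α) = 3 ↔ 6 = 3
(β → (β ∧ α)) ∨ ((β ∧ α) ↔ (β ∨ α)) = 3 ∨ 3 = 3
((~β ∨ ((β ↔ α) ↔ β)) → ((β → (β ∧ β)) ∧ (~β ↔ β))) ∨ ((β → (β ∧ α)) ∨ ((β ∧ α) ↔ (β ∨ α))) = 3 ∨ 3 = 3
No assignment yields a value below 3, so this is the minimum.

3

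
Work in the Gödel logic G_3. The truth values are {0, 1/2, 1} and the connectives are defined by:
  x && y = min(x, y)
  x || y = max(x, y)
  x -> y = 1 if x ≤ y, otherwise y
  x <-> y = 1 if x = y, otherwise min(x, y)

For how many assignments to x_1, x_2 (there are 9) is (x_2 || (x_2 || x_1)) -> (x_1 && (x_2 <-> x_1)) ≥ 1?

3

x_1 = 0, x_2 = 0 ↦ 1  ≥
x_1 = 0, x_2 = 1/2 ↦ 0  <
x_1 = 0, x_2 = 1 ↦ 0  <
x_1 = 1/2, x_2 = 0 ↦ 0  <
x_1 = 1/2, x_2 = 1/2 ↦ 1  ≥
x_1 = 1/2, x_2 = 1 ↦ 1/2  <
x_1 = 1, x_2 = 0 ↦ 0  <
x_1 = 1, x_2 = 1/2 ↦ 1/2  <
x_1 = 1, x_2 = 1 ↦ 1  ≥
So 3 of the 9 assignments meet the threshold.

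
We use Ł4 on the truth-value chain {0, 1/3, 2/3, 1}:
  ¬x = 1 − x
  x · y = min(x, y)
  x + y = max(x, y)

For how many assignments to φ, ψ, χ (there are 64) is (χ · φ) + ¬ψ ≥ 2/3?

value 1: 19 assignments (counts)
value 2/3: 21 assignments (counts)
value 1/3: 17 assignments
value 0: 7 assignments
So 40 of the 64 assignments meet the threshold.

40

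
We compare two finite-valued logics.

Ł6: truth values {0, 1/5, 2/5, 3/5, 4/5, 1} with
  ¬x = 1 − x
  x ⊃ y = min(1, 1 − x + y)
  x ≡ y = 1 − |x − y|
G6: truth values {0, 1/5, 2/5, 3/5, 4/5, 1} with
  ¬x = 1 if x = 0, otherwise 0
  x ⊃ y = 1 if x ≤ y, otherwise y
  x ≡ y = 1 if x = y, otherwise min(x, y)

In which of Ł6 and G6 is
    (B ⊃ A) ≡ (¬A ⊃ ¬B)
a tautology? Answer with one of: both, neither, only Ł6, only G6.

only Ł6

In Ł6: every assignment gives 1 — tautology.
In G6: at A = 1/5, B = 2/5 the value is 1/5 — not a tautology.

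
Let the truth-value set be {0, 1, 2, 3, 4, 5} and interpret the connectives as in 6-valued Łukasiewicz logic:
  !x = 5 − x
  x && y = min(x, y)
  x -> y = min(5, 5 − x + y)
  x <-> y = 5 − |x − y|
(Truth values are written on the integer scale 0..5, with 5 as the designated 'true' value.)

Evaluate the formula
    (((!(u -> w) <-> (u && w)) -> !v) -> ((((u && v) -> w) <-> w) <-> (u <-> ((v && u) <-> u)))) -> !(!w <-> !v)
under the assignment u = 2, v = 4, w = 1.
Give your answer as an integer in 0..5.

3

u -> w = 2 -> 1 = 4
!(u -> w) = !4 = 1
u && w = 2 && 1 = 1
!(u -> w) <-> (u && w) = 1 <-> 1 = 5
!v = !4 = 1
(!(u -> w) <-> (u && w)) -> !v = 5 -> 1 = 1
u && v = 2 && 4 = 2
(u && v) -> w = 2 -> 1 = 4
((u && v) -> w) <-> w = 4 <-> 1 = 2
v && u = 4 && 2 = 2
(v && u) <-> u = 2 <-> 2 = 5
u <-> ((v && u) <-> u) = 2 <-> 5 = 2
(((u && v) -> w) <-> w) <-> (u <-> ((v && u) <-> u)) = 2 <-> 2 = 5
((!(u -> w) <-> (u && w)) -> !v) -> ((((u && v) -> w) <-> w) <-> (u <-> ((v && u) <-> u))) = 1 -> 5 = 5
!w = !1 = 4
!v = !4 = 1
!w <-> !v = 4 <-> 1 = 2
!(!w <-> !v) = !2 = 3
(((!(u -> w) <-> (u && w)) -> !v) -> ((((u && v) -> w) <-> w) <-> (u <-> ((v && u) <-> u)))) -> !(!w <-> !v) = 5 -> 3 = 3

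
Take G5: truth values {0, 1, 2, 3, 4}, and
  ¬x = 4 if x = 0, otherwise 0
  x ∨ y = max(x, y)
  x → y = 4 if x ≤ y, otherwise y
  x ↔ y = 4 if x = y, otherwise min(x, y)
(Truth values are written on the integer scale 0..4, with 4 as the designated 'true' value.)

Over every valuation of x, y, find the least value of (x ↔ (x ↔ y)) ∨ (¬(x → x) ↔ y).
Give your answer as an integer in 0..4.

1

Take x = 1, y = 1:
x ↔ y = 1 ↔ 1 = 4
x ↔ (x ↔ y) = 1 ↔ 4 = 1
x → x = 1 → 1 = 4
¬(x → x) = ¬4 = 0
¬(x → x) ↔ y = 0 ↔ 1 = 0
(x ↔ (x ↔ y)) ∨ (¬(x → x) ↔ y) = 1 ∨ 0 = 1
No assignment yields a value below 1, so this is the minimum.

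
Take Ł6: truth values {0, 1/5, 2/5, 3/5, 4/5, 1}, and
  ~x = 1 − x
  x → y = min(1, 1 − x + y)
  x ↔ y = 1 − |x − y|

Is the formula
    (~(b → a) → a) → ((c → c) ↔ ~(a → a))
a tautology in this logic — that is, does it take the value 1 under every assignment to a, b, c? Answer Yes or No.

No

Counterexample: take a = 0, b = 0, c = 0.
b → a = 0 → 0 = 1
~(b → a) = ~1 = 0
~(b → a) → a = 0 → 0 = 1
c → c = 0 → 0 = 1
a → a = 0 → 0 = 1
~(a → a) = ~1 = 0
(c → c) ↔ ~(a → a) = 1 ↔ 0 = 0
(~(b → a) → a) → ((c → c) ↔ ~(a → a)) = 1 → 0 = 0
This gives 0 ≠ 1.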